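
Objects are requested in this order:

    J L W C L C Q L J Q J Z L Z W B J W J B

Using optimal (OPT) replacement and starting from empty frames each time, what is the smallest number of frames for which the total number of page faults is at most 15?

f=1: 20 faults
f=2: 12 faults
f=3: 8 faults
f=4: 7 faults
f=5: 7 faults
f=6: 7 faults
f=7: 7 faults
Smallest f with faults ≤ 15 is 2.

2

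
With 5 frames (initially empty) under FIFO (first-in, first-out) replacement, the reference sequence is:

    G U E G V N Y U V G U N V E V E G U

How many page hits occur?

8

G: fault, frames {G}
U: fault, frames {G,U}
E: fault, frames {G,U,E}
G: hit
V: fault, frames {G,U,E,V}
N: fault, frames {G,U,E,V,N}
Y: fault, evict G, frames {U,E,V,N,Y}
U: hit
V: hit
G: fault, evict U, frames {E,V,N,Y,G}
U: fault, evict E, frames {V,N,Y,G,U}
N: hit
V: hit
E: fault, evict V, frames {N,Y,G,U,E}
V: fault, evict N, frames {Y,G,U,E,V}
E: hit
G: hit
U: hit
Hits: 8.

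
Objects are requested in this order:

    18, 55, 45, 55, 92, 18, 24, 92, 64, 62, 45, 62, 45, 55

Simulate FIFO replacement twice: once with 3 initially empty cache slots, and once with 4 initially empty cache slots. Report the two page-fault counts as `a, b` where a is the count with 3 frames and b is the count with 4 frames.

3 frames: F F F . F F F . F F F . . F → 10 faults.
4 frames: F F F . F . F . F F F . . F → 9 faults.
9 < 10: adding a frame reduced faults, as is typical.

10, 9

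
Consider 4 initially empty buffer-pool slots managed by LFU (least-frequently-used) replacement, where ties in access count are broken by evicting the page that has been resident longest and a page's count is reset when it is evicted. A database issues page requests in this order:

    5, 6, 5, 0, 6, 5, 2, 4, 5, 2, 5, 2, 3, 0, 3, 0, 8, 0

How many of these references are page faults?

5: fault, frames {5}
6: fault, frames {5,6}
5: hit
0: fault, frames {5,6,0}
6: hit
5: hit
2: fault, frames {5,6,0,2}
4: fault, evict 0, frames {5,6,2,4}
5: hit
2: hit
5: hit
2: hit
3: fault, evict 4, frames {5,6,2,3}
0: fault, evict 3, frames {5,6,2,0}
3: fault, evict 0, frames {5,6,2,3}
0: fault, evict 3, frames {5,6,2,0}
8: fault, evict 0, frames {5,6,2,8}
0: fault, evict 8, frames {5,6,2,0}
Page faults: 11.

11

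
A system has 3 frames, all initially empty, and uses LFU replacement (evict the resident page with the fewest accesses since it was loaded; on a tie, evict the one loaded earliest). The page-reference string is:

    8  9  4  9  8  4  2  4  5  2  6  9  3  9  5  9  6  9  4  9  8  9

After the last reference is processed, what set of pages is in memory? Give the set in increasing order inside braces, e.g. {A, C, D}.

{4, 8, 9}

8: fault, frames {8}
9: fault, frames {8,9}
4: fault, frames {8,9,4}
9: hit
8: hit
4: hit
2: fault, evict 8, frames {9,4,2}
4: hit
5: fault, evict 2, frames {9,4,5}
2: fault, evict 5, frames {9,4,2}
6: fault, evict 2, frames {9,4,6}
9: hit
3: fault, evict 6, frames {9,4,3}
9: hit
5: fault, evict 3, frames {9,4,5}
9: hit
6: fault, evict 5, frames {9,4,6}
9: hit
4: hit
9: hit
8: fault, evict 6, frames {9,4,8}
9: hit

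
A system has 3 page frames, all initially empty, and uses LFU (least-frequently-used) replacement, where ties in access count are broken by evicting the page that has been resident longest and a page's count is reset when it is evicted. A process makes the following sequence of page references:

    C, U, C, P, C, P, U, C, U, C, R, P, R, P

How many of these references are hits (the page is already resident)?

C → fault, frames {C}
U → fault, frames {C,U}
C → hit
P → fault, frames {C,U,P}
C → hit
P → hit
U → hit
C → hit
U → hit
C → hit
R → fault, evict P, frames {C,U,R}
P → fault, evict R, frames {C,U,P}
R → fault, evict P, frames {C,U,R}
P → fault, evict R, frames {C,U,P}
Hits: 7.

7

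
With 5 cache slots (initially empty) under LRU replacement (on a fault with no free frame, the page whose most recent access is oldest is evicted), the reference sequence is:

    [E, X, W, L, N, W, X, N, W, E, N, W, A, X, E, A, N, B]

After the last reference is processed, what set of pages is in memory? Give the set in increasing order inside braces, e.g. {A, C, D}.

E → fault, frames [E]
X → fault, frames [E, X]
W → fault, frames [E, X, W]
L → fault, frames [E, X, W, L]
N → fault, frames [E, X, W, L, N]
W → hit
X → hit
N → hit
W → hit
E → hit
N → hit
W → hit
A → fault, evict L, frames [X, E, N, W, A]
X → hit
E → hit
A → hit
N → hit
B → fault, evict W, frames [X, E, A, N, B]

{A, B, E, N, X}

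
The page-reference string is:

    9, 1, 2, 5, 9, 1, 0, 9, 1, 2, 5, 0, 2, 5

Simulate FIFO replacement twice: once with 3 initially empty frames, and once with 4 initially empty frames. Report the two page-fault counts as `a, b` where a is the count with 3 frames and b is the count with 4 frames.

9, 10

3 frames: F F F F F F F . . F F . . . → 9 faults.
4 frames: F F F F . . F F F F F F . . → 10 faults.
10 > 9: adding a frame increased faults — Belady's anomaly.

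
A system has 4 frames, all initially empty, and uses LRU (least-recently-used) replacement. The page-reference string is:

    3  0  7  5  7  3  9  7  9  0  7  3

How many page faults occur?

3 -> fault, frames [3]
0 -> fault, frames [3, 0]
7 -> fault, frames [3, 0, 7]
5 -> fault, frames [3, 0, 7, 5]
7 -> hit
3 -> hit
9 -> fault, evict 0, frames [5, 7, 3, 9]
7 -> hit
9 -> hit
0 -> fault, evict 5, frames [3, 7, 9, 0]
7 -> hit
3 -> hit
Page faults: 6.

6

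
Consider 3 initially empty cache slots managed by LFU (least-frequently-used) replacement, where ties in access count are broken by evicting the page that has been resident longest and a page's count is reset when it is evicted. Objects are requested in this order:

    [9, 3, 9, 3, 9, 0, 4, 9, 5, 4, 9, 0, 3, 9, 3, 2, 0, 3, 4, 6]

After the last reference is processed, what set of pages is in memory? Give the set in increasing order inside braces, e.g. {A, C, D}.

9 -> fault, frames {9}
3 -> fault, frames {9,3}
9 -> hit
3 -> hit
9 -> hit
0 -> fault, frames {9,3,0}
4 -> fault, evict 0, frames {9,3,4}
9 -> hit
5 -> fault, evict 4, frames {9,3,5}
4 -> fault, evict 5, frames {9,3,4}
9 -> hit
0 -> fault, evict 4, frames {9,3,0}
3 -> hit
9 -> hit
3 -> hit
2 -> fault, evict 0, frames {9,3,2}
0 -> fault, evict 2, frames {9,3,0}
3 -> hit
4 -> fault, evict 0, frames {9,3,4}
6 -> fault, evict 4, frames {9,3,6}

{3, 6, 9}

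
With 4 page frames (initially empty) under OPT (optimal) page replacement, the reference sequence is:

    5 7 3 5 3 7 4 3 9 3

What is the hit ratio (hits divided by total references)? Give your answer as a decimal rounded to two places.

5 -> miss, frames (5)
7 -> miss, frames (5 7)
3 -> miss, frames (5 7 3)
5 -> hit
3 -> hit
7 -> hit
4 -> miss, frames (5 7 3 4)
3 -> hit
9 -> miss, evict 4, frames (5 7 3 9)
3 -> hit
Hits: 5 of 10 references → 5/10 = 0.5000.

0.50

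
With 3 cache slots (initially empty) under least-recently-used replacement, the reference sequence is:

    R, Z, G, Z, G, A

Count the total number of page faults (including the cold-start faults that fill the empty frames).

4

R → fault, frames [R]
Z → fault, frames [R, Z]
G → fault, frames [R, Z, G]
Z → hit
G → hit
A → fault, evict R, frames [Z, G, A]
Page faults: 4.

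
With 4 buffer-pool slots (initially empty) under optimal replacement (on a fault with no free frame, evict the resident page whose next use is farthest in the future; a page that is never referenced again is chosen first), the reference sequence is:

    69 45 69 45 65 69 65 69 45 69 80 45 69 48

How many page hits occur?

9

69 -> miss, frames (69)
45 -> miss, frames (69 45)
69 -> hit
45 -> hit
65 -> miss, frames (69 45 65)
69 -> hit
65 -> hit
69 -> hit
45 -> hit
69 -> hit
80 -> miss, frames (69 45 65 80)
45 -> hit
69 -> hit
48 -> miss, evict 80, frames (69 45 65 48)
Hits: 9.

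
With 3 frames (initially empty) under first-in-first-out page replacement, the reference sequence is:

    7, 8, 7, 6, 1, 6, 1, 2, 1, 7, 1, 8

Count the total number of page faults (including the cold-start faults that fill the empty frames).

7 → miss, frames {7}
8 → miss, frames {7,8}
7 → hit
6 → miss, frames {7,8,6}
1 → miss, evict 7, frames {8,6,1}
6 → hit
1 → hit
2 → miss, evict 8, frames {6,1,2}
1 → hit
7 → miss, evict 6, frames {1,2,7}
1 → hit
8 → miss, evict 1, frames {2,7,8}
Page faults: 7.

7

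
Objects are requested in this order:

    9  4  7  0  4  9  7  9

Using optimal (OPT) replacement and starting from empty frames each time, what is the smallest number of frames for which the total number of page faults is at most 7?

f=1: 8 faults
f=2: 6 faults
f=3: 5 faults
f=4: 4 faults
Smallest f with faults ≤ 7 is 2.

2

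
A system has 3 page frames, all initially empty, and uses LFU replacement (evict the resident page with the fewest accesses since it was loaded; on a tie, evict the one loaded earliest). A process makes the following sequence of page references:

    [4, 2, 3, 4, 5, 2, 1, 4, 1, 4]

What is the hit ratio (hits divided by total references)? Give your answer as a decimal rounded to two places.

4 → fault, frames (4)
2 → fault, frames (4 2)
3 → fault, frames (4 2 3)
4 → hit
5 → fault, evict 2, frames (4 3 5)
2 → fault, evict 3, frames (4 5 2)
1 → fault, evict 5, frames (4 2 1)
4 → hit
1 → hit
4 → hit
Hits: 4 of 10 references → 4/10 = 0.4000.

0.40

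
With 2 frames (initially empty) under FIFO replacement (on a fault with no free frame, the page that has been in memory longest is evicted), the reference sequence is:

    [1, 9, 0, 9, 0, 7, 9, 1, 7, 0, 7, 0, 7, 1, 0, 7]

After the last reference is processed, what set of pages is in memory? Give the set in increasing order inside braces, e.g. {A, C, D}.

{1, 7}

1 -> miss, frames (1)
9 -> miss, frames (1 9)
0 -> miss, evict 1, frames (9 0)
9 -> hit
0 -> hit
7 -> miss, evict 9, frames (0 7)
9 -> miss, evict 0, frames (7 9)
1 -> miss, evict 7, frames (9 1)
7 -> miss, evict 9, frames (1 7)
0 -> miss, evict 1, frames (7 0)
7 -> hit
0 -> hit
7 -> hit
1 -> miss, evict 7, frames (0 1)
0 -> hit
7 -> miss, evict 0, frames (1 7)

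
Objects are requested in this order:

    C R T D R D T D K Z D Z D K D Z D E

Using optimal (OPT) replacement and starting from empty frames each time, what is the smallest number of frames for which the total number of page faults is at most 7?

3

f=1: 18 faults
f=2: 10 faults
f=3: 7 faults
f=4: 7 faults
f=5: 7 faults
f=6: 7 faults
f=7: 7 faults
Smallest f with faults ≤ 7 is 3.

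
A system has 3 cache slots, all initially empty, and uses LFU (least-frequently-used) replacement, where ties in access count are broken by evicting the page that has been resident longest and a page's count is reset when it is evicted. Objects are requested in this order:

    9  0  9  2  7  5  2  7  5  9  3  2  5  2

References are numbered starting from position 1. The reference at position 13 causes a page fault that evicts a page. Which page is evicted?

3

pos 1: 9: miss, frames (9)
pos 2: 0: miss, frames (9 0)
pos 3: 9: hit
pos 4: 2: miss, frames (9 0 2)
pos 5: 7: miss, evict 0, frames (9 2 7)
pos 6: 5: miss, evict 2, frames (9 7 5)
pos 7: 2: miss, evict 7, frames (9 5 2)
pos 8: 7: miss, evict 5, frames (9 2 7)
pos 9: 5: miss, evict 2, frames (9 7 5)
pos 10: 9: hit
pos 11: 3: miss, evict 7, frames (9 5 3)
pos 12: 2: miss, evict 5, frames (9 3 2)
pos 13: 5: miss, evict 3, frames (9 2 5)
At position 13, page 3 is evicted.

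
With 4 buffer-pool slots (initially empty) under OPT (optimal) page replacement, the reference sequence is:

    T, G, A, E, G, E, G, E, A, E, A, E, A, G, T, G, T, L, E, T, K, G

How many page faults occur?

6

T -> miss, frames {T}
G -> miss, frames {T,G}
A -> miss, frames {T,G,A}
E -> miss, frames {T,G,A,E}
G -> hit
E -> hit
G -> hit
E -> hit
A -> hit
E -> hit
A -> hit
E -> hit
A -> hit
G -> hit
T -> hit
G -> hit
T -> hit
L -> miss, evict A, frames {T,G,E,L}
E -> hit
T -> hit
K -> miss, evict L, frames {T,G,E,K}
G -> hit
Page faults: 6.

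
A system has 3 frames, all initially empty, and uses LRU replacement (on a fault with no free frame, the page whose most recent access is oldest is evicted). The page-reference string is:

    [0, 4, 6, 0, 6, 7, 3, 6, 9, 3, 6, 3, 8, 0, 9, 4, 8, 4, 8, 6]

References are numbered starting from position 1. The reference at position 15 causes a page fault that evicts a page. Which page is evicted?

3

pos 1: 0: fault, frames [0]
pos 2: 4: fault, frames [0, 4]
pos 3: 6: fault, frames [0, 4, 6]
pos 4: 0: hit
pos 5: 6: hit
pos 6: 7: fault, evict 4, frames [0, 6, 7]
pos 7: 3: fault, evict 0, frames [6, 7, 3]
pos 8: 6: hit
pos 9: 9: fault, evict 7, frames [3, 6, 9]
pos 10: 3: hit
pos 11: 6: hit
pos 12: 3: hit
pos 13: 8: fault, evict 9, frames [6, 3, 8]
pos 14: 0: fault, evict 6, frames [3, 8, 0]
pos 15: 9: fault, evict 3, frames [8, 0, 9]
At position 15, page 3 is evicted.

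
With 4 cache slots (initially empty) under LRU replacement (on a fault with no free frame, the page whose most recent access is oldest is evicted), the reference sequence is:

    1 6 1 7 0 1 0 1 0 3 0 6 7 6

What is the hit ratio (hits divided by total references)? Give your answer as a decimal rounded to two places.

0.50

1: miss, frames (1)
6: miss, frames (1 6)
1: hit
7: miss, frames (6 1 7)
0: miss, frames (6 1 7 0)
1: hit
0: hit
1: hit
0: hit
3: miss, evict 6, frames (7 1 0 3)
0: hit
6: miss, evict 7, frames (1 3 0 6)
7: miss, evict 1, frames (3 0 6 7)
6: hit
Hits: 7 of 14 references → 7/14 = 0.5000.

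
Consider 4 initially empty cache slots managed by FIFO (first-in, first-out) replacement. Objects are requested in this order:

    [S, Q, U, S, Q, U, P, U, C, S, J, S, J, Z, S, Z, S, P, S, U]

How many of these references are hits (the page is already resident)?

S -> miss, frames {S}
Q -> miss, frames {S,Q}
U -> miss, frames {S,Q,U}
S -> hit
Q -> hit
U -> hit
P -> miss, frames {S,Q,U,P}
U -> hit
C -> miss, evict S, frames {Q,U,P,C}
S -> miss, evict Q, frames {U,P,C,S}
J -> miss, evict U, frames {P,C,S,J}
S -> hit
J -> hit
Z -> miss, evict P, frames {C,S,J,Z}
S -> hit
Z -> hit
S -> hit
P -> miss, evict C, frames {S,J,Z,P}
S -> hit
U -> miss, evict S, frames {J,Z,P,U}
Hits: 10.

10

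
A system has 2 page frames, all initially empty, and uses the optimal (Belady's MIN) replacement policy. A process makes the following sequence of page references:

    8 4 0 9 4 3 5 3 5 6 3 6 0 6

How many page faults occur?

8

8 -> miss, frames [8]
4 -> miss, frames [8, 4]
0 -> miss, evict 8, frames [4, 0]
9 -> miss, evict 0, frames [4, 9]
4 -> hit
3 -> miss, evict 9, frames [4, 3]
5 -> miss, evict 4, frames [3, 5]
3 -> hit
5 -> hit
6 -> miss, evict 5, frames [3, 6]
3 -> hit
6 -> hit
0 -> miss, evict 3, frames [6, 0]
6 -> hit
Page faults: 8.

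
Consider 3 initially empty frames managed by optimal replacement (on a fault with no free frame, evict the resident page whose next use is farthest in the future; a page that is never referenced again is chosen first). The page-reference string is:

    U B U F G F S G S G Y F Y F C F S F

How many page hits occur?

U -> fault, frames [U]
B -> fault, frames [U, B]
U -> hit
F -> fault, frames [U, B, F]
G -> fault, evict B, frames [U, F, G]
F -> hit
S -> fault, evict U, frames [F, G, S]
G -> hit
S -> hit
G -> hit
Y -> fault, evict G, frames [F, S, Y]
F -> hit
Y -> hit
F -> hit
C -> fault, evict Y, frames [F, S, C]
F -> hit
S -> hit
F -> hit
Hits: 11.

11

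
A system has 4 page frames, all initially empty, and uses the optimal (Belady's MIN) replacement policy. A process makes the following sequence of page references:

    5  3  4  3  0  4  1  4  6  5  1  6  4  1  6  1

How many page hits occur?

10

5: miss, frames {5}
3: miss, frames {5,3}
4: miss, frames {5,3,4}
3: hit
0: miss, frames {5,3,4,0}
4: hit
1: miss, evict 0, frames {5,3,4,1}
4: hit
6: miss, evict 3, frames {5,4,1,6}
5: hit
1: hit
6: hit
4: hit
1: hit
6: hit
1: hit
Hits: 10.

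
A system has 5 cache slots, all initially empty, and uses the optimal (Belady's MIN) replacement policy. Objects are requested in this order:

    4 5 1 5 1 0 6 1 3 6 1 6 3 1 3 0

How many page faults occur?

4 → miss, frames (4)
5 → miss, frames (4 5)
1 → miss, frames (4 5 1)
5 → hit
1 → hit
0 → miss, frames (4 5 1 0)
6 → miss, frames (4 5 1 0 6)
1 → hit
3 → miss, evict 5, frames (4 1 0 6 3)
6 → hit
1 → hit
6 → hit
3 → hit
1 → hit
3 → hit
0 → hit
Page faults: 6.

6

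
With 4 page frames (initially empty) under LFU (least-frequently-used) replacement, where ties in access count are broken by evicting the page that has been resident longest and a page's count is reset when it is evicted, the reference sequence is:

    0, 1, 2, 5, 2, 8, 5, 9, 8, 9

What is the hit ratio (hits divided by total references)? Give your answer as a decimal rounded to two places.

0 → fault, frames {0}
1 → fault, frames {0,1}
2 → fault, frames {0,1,2}
5 → fault, frames {0,1,2,5}
2 → hit
8 → fault, evict 0, frames {1,2,5,8}
5 → hit
9 → fault, evict 1, frames {2,5,8,9}
8 → hit
9 → hit
Hits: 4 of 10 references → 4/10 = 0.4000.

0.40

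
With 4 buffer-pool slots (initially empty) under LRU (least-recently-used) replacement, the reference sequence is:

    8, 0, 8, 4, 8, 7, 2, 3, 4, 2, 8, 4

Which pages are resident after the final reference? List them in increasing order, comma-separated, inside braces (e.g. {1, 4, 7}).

{2, 3, 4, 8}

8 → miss, frames [8]
0 → miss, frames [8, 0]
8 → hit
4 → miss, frames [0, 8, 4]
8 → hit
7 → miss, frames [0, 4, 8, 7]
2 → miss, evict 0, frames [4, 8, 7, 2]
3 → miss, evict 4, frames [8, 7, 2, 3]
4 → miss, evict 8, frames [7, 2, 3, 4]
2 → hit
8 → miss, evict 7, frames [3, 4, 2, 8]
4 → hit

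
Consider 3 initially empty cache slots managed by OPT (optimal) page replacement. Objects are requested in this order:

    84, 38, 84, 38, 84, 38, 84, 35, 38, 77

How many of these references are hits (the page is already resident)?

6

84 → fault, frames {84}
38 → fault, frames {84,38}
84 → hit
38 → hit
84 → hit
38 → hit
84 → hit
35 → fault, frames {84,38,35}
38 → hit
77 → fault, evict 35, frames {84,38,77}
Hits: 6.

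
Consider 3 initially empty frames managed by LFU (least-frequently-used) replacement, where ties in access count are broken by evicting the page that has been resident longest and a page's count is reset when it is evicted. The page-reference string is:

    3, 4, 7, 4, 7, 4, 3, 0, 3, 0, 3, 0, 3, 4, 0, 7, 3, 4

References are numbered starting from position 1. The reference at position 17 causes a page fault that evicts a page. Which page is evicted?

0

pos 1: 3 -> miss, frames (3)
pos 2: 4 -> miss, frames (3 4)
pos 3: 7 -> miss, frames (3 4 7)
pos 4: 4 -> hit
pos 5: 7 -> hit
pos 6: 4 -> hit
pos 7: 3 -> hit
pos 8: 0 -> miss, evict 3, frames (4 7 0)
pos 9: 3 -> miss, evict 0, frames (4 7 3)
pos 10: 0 -> miss, evict 3, frames (4 7 0)
pos 11: 3 -> miss, evict 0, frames (4 7 3)
pos 12: 0 -> miss, evict 3, frames (4 7 0)
pos 13: 3 -> miss, evict 0, frames (4 7 3)
pos 14: 4 -> hit
pos 15: 0 -> miss, evict 3, frames (4 7 0)
pos 16: 7 -> hit
pos 17: 3 -> miss, evict 0, frames (4 7 3)
At position 17, page 0 is evicted.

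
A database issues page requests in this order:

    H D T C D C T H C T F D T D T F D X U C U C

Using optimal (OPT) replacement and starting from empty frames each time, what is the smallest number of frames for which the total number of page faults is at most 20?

2

f=1: 22 faults
f=2: 13 faults
f=3: 10 faults
f=4: 7 faults
f=5: 7 faults
f=6: 7 faults
f=7: 7 faults
Smallest f with faults ≤ 20 is 2.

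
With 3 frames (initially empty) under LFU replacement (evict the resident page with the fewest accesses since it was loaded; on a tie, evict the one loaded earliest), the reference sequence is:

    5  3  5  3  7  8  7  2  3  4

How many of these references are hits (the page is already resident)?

5 → miss, frames {5}
3 → miss, frames {5,3}
5 → hit
3 → hit
7 → miss, frames {5,3,7}
8 → miss, evict 7, frames {5,3,8}
7 → miss, evict 8, frames {5,3,7}
2 → miss, evict 7, frames {5,3,2}
3 → hit
4 → miss, evict 2, frames {5,3,4}
Hits: 3.

3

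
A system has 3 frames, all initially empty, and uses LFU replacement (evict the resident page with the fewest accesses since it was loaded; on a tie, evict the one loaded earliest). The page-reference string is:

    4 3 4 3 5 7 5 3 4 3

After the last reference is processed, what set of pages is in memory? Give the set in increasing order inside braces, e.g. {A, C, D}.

4 → miss, frames [4]
3 → miss, frames [4, 3]
4 → hit
3 → hit
5 → miss, frames [4, 3, 5]
7 → miss, evict 5, frames [4, 3, 7]
5 → miss, evict 7, frames [4, 3, 5]
3 → hit
4 → hit
3 → hit

{3, 4, 5}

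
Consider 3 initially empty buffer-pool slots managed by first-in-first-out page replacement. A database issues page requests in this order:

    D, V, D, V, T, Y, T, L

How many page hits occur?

3

D -> miss, frames [D]
V -> miss, frames [D, V]
D -> hit
V -> hit
T -> miss, frames [D, V, T]
Y -> miss, evict D, frames [V, T, Y]
T -> hit
L -> miss, evict V, frames [T, Y, L]
Hits: 3.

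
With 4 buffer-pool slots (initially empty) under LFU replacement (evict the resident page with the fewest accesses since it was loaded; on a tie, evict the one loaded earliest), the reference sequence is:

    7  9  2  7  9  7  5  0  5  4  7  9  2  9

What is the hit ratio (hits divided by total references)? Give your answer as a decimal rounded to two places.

7 -> fault, frames [7]
9 -> fault, frames [7, 9]
2 -> fault, frames [7, 9, 2]
7 -> hit
9 -> hit
7 -> hit
5 -> fault, frames [7, 9, 2, 5]
0 -> fault, evict 2, frames [7, 9, 5, 0]
5 -> hit
4 -> fault, evict 0, frames [7, 9, 5, 4]
7 -> hit
9 -> hit
2 -> fault, evict 4, frames [7, 9, 5, 2]
9 -> hit
Hits: 7 of 14 references → 7/14 = 0.5000.

0.50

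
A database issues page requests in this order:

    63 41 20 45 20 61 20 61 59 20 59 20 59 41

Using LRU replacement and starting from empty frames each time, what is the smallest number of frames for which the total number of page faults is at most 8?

2

f=1: 14 faults
f=2: 8 faults
f=3: 7 faults
f=4: 7 faults
f=5: 6 faults
f=6: 6 faults
Smallest f with faults ≤ 8 is 2.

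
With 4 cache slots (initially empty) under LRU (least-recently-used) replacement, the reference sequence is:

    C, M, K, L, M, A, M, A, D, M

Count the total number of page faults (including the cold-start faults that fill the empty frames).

6

C → fault, frames (C)
M → fault, frames (C M)
K → fault, frames (C M K)
L → fault, frames (C M K L)
M → hit
A → fault, evict C, frames (K L M A)
M → hit
A → hit
D → fault, evict K, frames (L M A D)
M → hit
Page faults: 6.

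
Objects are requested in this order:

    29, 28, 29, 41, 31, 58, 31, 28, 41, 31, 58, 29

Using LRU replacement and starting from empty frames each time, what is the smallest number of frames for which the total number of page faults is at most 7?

4

f=1: 12 faults
f=2: 10 faults
f=3: 9 faults
f=4: 7 faults
f=5: 5 faults
Smallest f with faults ≤ 7 is 4.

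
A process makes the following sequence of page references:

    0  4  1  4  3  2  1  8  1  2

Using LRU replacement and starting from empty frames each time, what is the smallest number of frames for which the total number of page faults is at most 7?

3

f=1: 10 faults
f=2: 8 faults
f=3: 7 faults
f=4: 6 faults
f=5: 6 faults
f=6: 6 faults
Smallest f with faults ≤ 7 is 3.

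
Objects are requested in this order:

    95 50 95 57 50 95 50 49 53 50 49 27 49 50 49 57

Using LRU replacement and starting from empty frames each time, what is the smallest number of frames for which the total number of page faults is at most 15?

2

f=1: 16 faults
f=2: 12 faults
f=3: 7 faults
f=4: 7 faults
f=5: 7 faults
f=6: 6 faults
Smallest f with faults ≤ 15 is 2.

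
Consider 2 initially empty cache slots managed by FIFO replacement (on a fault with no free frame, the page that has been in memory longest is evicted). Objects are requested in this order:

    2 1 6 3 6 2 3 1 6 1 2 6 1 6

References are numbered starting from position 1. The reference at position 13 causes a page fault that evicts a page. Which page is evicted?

6

pos 1: 2 → miss, frames (2)
pos 2: 1 → miss, frames (2 1)
pos 3: 6 → miss, evict 2, frames (1 6)
pos 4: 3 → miss, evict 1, frames (6 3)
pos 5: 6 → hit
pos 6: 2 → miss, evict 6, frames (3 2)
pos 7: 3 → hit
pos 8: 1 → miss, evict 3, frames (2 1)
pos 9: 6 → miss, evict 2, frames (1 6)
pos 10: 1 → hit
pos 11: 2 → miss, evict 1, frames (6 2)
pos 12: 6 → hit
pos 13: 1 → miss, evict 6, frames (2 1)
At position 13, page 6 is evicted.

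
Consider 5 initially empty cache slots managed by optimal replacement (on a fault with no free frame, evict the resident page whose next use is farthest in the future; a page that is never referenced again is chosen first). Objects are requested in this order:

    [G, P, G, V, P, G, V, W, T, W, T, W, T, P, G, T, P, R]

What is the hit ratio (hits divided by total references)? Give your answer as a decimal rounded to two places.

G → miss, frames {G}
P → miss, frames {G,P}
G → hit
V → miss, frames {G,P,V}
P → hit
G → hit
V → hit
W → miss, frames {G,P,V,W}
T → miss, frames {G,P,V,W,T}
W → hit
T → hit
W → hit
T → hit
P → hit
G → hit
T → hit
P → hit
R → miss, evict T, frames {G,P,V,W,R}
Hits: 12 of 18 references → 12/18 = 0.6667.

0.67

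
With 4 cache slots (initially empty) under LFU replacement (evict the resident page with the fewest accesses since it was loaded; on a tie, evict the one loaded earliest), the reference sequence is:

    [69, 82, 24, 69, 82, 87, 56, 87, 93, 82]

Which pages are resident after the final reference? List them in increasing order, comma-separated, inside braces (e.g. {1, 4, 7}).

69: fault, frames [69]
82: fault, frames [69, 82]
24: fault, frames [69, 82, 24]
69: hit
82: hit
87: fault, frames [69, 82, 24, 87]
56: fault, evict 24, frames [69, 82, 87, 56]
87: hit
93: fault, evict 56, frames [69, 82, 87, 93]
82: hit

{69, 82, 87, 93}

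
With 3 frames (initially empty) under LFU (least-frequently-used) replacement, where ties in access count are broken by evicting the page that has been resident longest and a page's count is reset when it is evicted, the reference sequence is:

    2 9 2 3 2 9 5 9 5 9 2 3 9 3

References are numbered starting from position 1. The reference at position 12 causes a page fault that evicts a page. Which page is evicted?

pos 1: 2 -> miss, frames [2]
pos 2: 9 -> miss, frames [2, 9]
pos 3: 2 -> hit
pos 4: 3 -> miss, frames [2, 9, 3]
pos 5: 2 -> hit
pos 6: 9 -> hit
pos 7: 5 -> miss, evict 3, frames [2, 9, 5]
pos 8: 9 -> hit
pos 9: 5 -> hit
pos 10: 9 -> hit
pos 11: 2 -> hit
pos 12: 3 -> miss, evict 5, frames [2, 9, 3]
At position 12, page 5 is evicted.

5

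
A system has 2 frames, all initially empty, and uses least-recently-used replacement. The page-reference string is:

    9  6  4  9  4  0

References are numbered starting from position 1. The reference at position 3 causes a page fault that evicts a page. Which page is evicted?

pos 1: 9: miss, frames (9)
pos 2: 6: miss, frames (9 6)
pos 3: 4: miss, evict 9, frames (6 4)
At position 3, page 9 is evicted.

9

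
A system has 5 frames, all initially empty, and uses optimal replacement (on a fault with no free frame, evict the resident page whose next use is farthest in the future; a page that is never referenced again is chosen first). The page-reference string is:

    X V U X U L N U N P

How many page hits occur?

X → miss, frames [X]
V → miss, frames [X, V]
U → miss, frames [X, V, U]
X → hit
U → hit
L → miss, frames [X, V, U, L]
N → miss, frames [X, V, U, L, N]
U → hit
N → hit
P → miss, evict N, frames [X, V, U, L, P]
Hits: 4.

4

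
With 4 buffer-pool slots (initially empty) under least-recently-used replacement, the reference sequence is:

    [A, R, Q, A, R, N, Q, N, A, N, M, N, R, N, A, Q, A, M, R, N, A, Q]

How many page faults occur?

A: miss, frames [A]
R: miss, frames [A, R]
Q: miss, frames [A, R, Q]
A: hit
R: hit
N: miss, frames [Q, A, R, N]
Q: hit
N: hit
A: hit
N: hit
M: miss, evict R, frames [Q, A, N, M]
N: hit
R: miss, evict Q, frames [A, M, N, R]
N: hit
A: hit
Q: miss, evict M, frames [R, N, A, Q]
A: hit
M: miss, evict R, frames [N, Q, A, M]
R: miss, evict N, frames [Q, A, M, R]
N: miss, evict Q, frames [A, M, R, N]
A: hit
Q: miss, evict M, frames [R, N, A, Q]
Page faults: 11.

11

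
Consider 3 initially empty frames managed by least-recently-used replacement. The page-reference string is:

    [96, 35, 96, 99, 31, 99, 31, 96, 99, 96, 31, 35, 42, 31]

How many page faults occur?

96 -> fault, frames {96}
35 -> fault, frames {96,35}
96 -> hit
99 -> fault, frames {35,96,99}
31 -> fault, evict 35, frames {96,99,31}
99 -> hit
31 -> hit
96 -> hit
99 -> hit
96 -> hit
31 -> hit
35 -> fault, evict 99, frames {96,31,35}
42 -> fault, evict 96, frames {31,35,42}
31 -> hit
Page faults: 6.

6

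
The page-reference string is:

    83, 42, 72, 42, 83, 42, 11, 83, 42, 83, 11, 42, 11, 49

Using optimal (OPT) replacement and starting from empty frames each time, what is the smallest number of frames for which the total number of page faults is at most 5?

3

f=1: 14 faults
f=2: 8 faults
f=3: 5 faults
f=4: 5 faults
f=5: 5 faults
Smallest f with faults ≤ 5 is 3.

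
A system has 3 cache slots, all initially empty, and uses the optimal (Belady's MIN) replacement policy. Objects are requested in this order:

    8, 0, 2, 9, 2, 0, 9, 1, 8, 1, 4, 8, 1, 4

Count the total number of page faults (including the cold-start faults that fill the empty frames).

8 -> miss, frames (8)
0 -> miss, frames (8 0)
2 -> miss, frames (8 0 2)
9 -> miss, evict 8, frames (0 2 9)
2 -> hit
0 -> hit
9 -> hit
1 -> miss, evict 9, frames (0 2 1)
8 -> miss, evict 2, frames (0 1 8)
1 -> hit
4 -> miss, evict 0, frames (1 8 4)
8 -> hit
1 -> hit
4 -> hit
Page faults: 7.

7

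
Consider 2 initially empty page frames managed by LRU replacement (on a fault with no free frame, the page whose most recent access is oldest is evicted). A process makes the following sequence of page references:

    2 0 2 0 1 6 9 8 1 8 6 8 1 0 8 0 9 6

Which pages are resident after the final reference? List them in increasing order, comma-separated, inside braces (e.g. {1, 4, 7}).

2 -> miss, frames {2}
0 -> miss, frames {2,0}
2 -> hit
0 -> hit
1 -> miss, evict 2, frames {0,1}
6 -> miss, evict 0, frames {1,6}
9 -> miss, evict 1, frames {6,9}
8 -> miss, evict 6, frames {9,8}
1 -> miss, evict 9, frames {8,1}
8 -> hit
6 -> miss, evict 1, frames {8,6}
8 -> hit
1 -> miss, evict 6, frames {8,1}
0 -> miss, evict 8, frames {1,0}
8 -> miss, evict 1, frames {0,8}
0 -> hit
9 -> miss, evict 8, frames {0,9}
6 -> miss, evict 0, frames {9,6}

{6, 9}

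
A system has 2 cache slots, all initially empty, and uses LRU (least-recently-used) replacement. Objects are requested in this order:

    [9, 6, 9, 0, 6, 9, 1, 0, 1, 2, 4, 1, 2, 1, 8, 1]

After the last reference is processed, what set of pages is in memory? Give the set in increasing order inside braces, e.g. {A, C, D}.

{1, 8}

9 -> miss, frames [9]
6 -> miss, frames [9, 6]
9 -> hit
0 -> miss, evict 6, frames [9, 0]
6 -> miss, evict 9, frames [0, 6]
9 -> miss, evict 0, frames [6, 9]
1 -> miss, evict 6, frames [9, 1]
0 -> miss, evict 9, frames [1, 0]
1 -> hit
2 -> miss, evict 0, frames [1, 2]
4 -> miss, evict 1, frames [2, 4]
1 -> miss, evict 2, frames [4, 1]
2 -> miss, evict 4, frames [1, 2]
1 -> hit
8 -> miss, evict 2, frames [1, 8]
1 -> hit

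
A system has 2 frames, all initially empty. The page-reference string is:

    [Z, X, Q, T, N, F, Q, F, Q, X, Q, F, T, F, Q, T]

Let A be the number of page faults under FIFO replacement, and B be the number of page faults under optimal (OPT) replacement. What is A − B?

1

Under FIFO: F F F F F F F . . F . F F . F . → 11 faults.
Under OPT: F F F F F F . . . F . F F . F . → 10 faults.
A − B = 11 − 10 = 1.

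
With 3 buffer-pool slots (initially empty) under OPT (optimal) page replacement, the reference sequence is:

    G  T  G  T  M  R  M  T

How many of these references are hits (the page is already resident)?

4

G: fault, frames (G)
T: fault, frames (G T)
G: hit
T: hit
M: fault, frames (G T M)
R: fault, evict G, frames (T M R)
M: hit
T: hit
Hits: 4.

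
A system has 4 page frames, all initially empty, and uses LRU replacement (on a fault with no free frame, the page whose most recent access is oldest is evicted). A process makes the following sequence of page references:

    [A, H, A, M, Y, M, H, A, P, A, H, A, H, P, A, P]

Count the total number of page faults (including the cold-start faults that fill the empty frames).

5

A → fault, frames [A]
H → fault, frames [A, H]
A → hit
M → fault, frames [H, A, M]
Y → fault, frames [H, A, M, Y]
M → hit
H → hit
A → hit
P → fault, evict Y, frames [M, H, A, P]
A → hit
H → hit
A → hit
H → hit
P → hit
A → hit
P → hit
Page faults: 5.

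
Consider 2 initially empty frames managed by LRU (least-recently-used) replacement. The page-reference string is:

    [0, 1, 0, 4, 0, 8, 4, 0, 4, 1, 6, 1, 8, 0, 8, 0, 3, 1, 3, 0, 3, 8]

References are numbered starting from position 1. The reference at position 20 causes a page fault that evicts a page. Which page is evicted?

1

pos 1: 0: miss, frames {0}
pos 2: 1: miss, frames {0,1}
pos 3: 0: hit
pos 4: 4: miss, evict 1, frames {0,4}
pos 5: 0: hit
pos 6: 8: miss, evict 4, frames {0,8}
pos 7: 4: miss, evict 0, frames {8,4}
pos 8: 0: miss, evict 8, frames {4,0}
pos 9: 4: hit
pos 10: 1: miss, evict 0, frames {4,1}
pos 11: 6: miss, evict 4, frames {1,6}
pos 12: 1: hit
pos 13: 8: miss, evict 6, frames {1,8}
pos 14: 0: miss, evict 1, frames {8,0}
pos 15: 8: hit
pos 16: 0: hit
pos 17: 3: miss, evict 8, frames {0,3}
pos 18: 1: miss, evict 0, frames {3,1}
pos 19: 3: hit
pos 20: 0: miss, evict 1, frames {3,0}
At position 20, page 1 is evicted.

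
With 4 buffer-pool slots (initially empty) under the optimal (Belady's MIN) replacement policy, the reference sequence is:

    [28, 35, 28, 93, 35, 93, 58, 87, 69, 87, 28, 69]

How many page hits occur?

6

28: fault, frames (28)
35: fault, frames (28 35)
28: hit
93: fault, frames (28 35 93)
35: hit
93: hit
58: fault, frames (28 35 93 58)
87: fault, evict 58, frames (28 35 93 87)
69: fault, evict 93, frames (28 35 87 69)
87: hit
28: hit
69: hit
Hits: 6.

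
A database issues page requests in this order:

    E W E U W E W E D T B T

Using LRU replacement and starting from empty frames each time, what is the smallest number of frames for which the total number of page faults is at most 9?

2

f=1: 12 faults
f=2: 8 faults
f=3: 6 faults
f=4: 6 faults
f=5: 6 faults
f=6: 6 faults
Smallest f with faults ≤ 9 is 2.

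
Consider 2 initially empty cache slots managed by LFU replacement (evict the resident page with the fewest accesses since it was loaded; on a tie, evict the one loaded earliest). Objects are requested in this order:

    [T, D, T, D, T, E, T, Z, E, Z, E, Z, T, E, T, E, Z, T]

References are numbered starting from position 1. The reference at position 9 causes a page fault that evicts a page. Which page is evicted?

pos 1: T -> miss, frames {T}
pos 2: D -> miss, frames {T,D}
pos 3: T -> hit
pos 4: D -> hit
pos 5: T -> hit
pos 6: E -> miss, evict D, frames {T,E}
pos 7: T -> hit
pos 8: Z -> miss, evict E, frames {T,Z}
pos 9: E -> miss, evict Z, frames {T,E}
At position 9, page Z is evicted.

Z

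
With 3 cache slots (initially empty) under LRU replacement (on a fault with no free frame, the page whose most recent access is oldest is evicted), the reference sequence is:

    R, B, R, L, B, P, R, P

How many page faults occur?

5

R -> miss, frames {R}
B -> miss, frames {R,B}
R -> hit
L -> miss, frames {B,R,L}
B -> hit
P -> miss, evict R, frames {L,B,P}
R -> miss, evict L, frames {B,P,R}
P -> hit
Page faults: 5.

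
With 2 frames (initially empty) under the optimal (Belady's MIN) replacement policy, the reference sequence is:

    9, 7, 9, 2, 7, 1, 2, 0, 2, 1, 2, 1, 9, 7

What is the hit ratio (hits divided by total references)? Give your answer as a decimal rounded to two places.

9: fault, frames {9}
7: fault, frames {9,7}
9: hit
2: fault, evict 9, frames {7,2}
7: hit
1: fault, evict 7, frames {2,1}
2: hit
0: fault, evict 1, frames {2,0}
2: hit
1: fault, evict 0, frames {2,1}
2: hit
1: hit
9: fault, evict 1, frames {2,9}
7: fault, evict 9, frames {2,7}
Hits: 6 of 14 references → 6/14 = 0.4286.

0.43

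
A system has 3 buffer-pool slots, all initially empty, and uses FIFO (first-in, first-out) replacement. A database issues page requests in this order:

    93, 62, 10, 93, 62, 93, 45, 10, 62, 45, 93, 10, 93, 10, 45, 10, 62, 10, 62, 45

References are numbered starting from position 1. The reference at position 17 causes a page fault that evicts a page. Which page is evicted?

10

pos 1: 93 -> miss, frames (93)
pos 2: 62 -> miss, frames (93 62)
pos 3: 10 -> miss, frames (93 62 10)
pos 4: 93 -> hit
pos 5: 62 -> hit
pos 6: 93 -> hit
pos 7: 45 -> miss, evict 93, frames (62 10 45)
pos 8: 10 -> hit
pos 9: 62 -> hit
pos 10: 45 -> hit
pos 11: 93 -> miss, evict 62, frames (10 45 93)
pos 12: 10 -> hit
pos 13: 93 -> hit
pos 14: 10 -> hit
pos 15: 45 -> hit
pos 16: 10 -> hit
pos 17: 62 -> miss, evict 10, frames (45 93 62)
At position 17, page 10 is evicted.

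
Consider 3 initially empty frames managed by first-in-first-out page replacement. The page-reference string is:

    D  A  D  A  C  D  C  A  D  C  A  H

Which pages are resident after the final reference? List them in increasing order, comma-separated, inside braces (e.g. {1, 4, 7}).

{A, C, H}

D -> fault, frames [D]
A -> fault, frames [D, A]
D -> hit
A -> hit
C -> fault, frames [D, A, C]
D -> hit
C -> hit
A -> hit
D -> hit
C -> hit
A -> hit
H -> fault, evict D, frames [A, C, H]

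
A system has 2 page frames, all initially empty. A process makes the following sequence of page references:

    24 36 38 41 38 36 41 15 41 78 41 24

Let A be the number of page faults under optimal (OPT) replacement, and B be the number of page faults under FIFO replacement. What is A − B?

-1

Under OPT: F F F F . F . F . F . F → 8 faults.
Under FIFO: F F F F . F . F F F . F → 9 faults.
A − B = 8 − 9 = -1.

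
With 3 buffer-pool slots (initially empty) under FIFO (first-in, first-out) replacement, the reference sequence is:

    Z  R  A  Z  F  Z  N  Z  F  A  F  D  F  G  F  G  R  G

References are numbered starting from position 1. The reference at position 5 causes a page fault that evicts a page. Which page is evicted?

pos 1: Z → miss, frames {Z}
pos 2: R → miss, frames {Z,R}
pos 3: A → miss, frames {Z,R,A}
pos 4: Z → hit
pos 5: F → miss, evict Z, frames {R,A,F}
At position 5, page Z is evicted.

Z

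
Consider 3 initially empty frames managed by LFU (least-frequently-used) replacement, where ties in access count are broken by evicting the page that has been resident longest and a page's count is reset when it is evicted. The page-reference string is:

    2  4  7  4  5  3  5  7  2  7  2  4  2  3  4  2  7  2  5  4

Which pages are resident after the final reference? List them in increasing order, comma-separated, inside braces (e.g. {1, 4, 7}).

2: fault, frames [2]
4: fault, frames [2, 4]
7: fault, frames [2, 4, 7]
4: hit
5: fault, evict 2, frames [4, 7, 5]
3: fault, evict 7, frames [4, 5, 3]
5: hit
7: fault, evict 3, frames [4, 5, 7]
2: fault, evict 7, frames [4, 5, 2]
7: fault, evict 2, frames [4, 5, 7]
2: fault, evict 7, frames [4, 5, 2]
4: hit
2: hit
3: fault, evict 5, frames [4, 2, 3]
4: hit
2: hit
7: fault, evict 3, frames [4, 2, 7]
2: hit
5: fault, evict 7, frames [4, 2, 5]
4: hit

{2, 4, 5}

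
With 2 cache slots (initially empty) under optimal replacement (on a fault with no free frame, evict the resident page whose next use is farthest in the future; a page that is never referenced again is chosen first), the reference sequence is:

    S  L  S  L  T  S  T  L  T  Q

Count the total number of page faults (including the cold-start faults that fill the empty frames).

S: fault, frames [S]
L: fault, frames [S, L]
S: hit
L: hit
T: fault, evict L, frames [S, T]
S: hit
T: hit
L: fault, evict S, frames [T, L]
T: hit
Q: fault, evict L, frames [T, Q]
Page faults: 5.

5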